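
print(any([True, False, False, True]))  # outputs True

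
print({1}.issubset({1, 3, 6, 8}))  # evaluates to True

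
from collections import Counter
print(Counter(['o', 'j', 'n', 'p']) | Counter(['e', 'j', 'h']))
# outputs Counter({'o': 1, 'j': 1, 'n': 1, 'p': 1, 'e': 1, 'h': 1})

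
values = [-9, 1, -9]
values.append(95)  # [-9, 1, -9, 95]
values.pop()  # 95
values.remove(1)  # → [-9, -9]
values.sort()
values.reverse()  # [-9, -9]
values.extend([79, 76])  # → [-9, -9, 79, 76]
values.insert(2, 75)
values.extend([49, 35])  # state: [-9, -9, 75, 79, 76, 49, 35]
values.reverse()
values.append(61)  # [35, 49, 76, 79, 75, -9, -9, 61]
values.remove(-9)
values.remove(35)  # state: [49, 76, 79, 75, -9, 61]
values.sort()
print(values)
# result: [-9, 49, 61, 75, 76, 79]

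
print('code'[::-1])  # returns edoc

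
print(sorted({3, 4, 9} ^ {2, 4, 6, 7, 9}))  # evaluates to [2, 3, 6, 7]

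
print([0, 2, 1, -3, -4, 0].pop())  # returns 0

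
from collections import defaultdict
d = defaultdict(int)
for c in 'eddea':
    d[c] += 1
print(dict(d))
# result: {'e': 2, 'd': 2, 'a': 1}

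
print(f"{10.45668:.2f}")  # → 10.46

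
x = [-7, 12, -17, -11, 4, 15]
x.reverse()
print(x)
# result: [15, 4, -11, -17, 12, -7]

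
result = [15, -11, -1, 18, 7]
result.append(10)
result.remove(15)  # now [-11, -1, 18, 7, 10]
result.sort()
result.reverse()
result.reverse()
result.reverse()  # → [18, 10, 7, -1, -11]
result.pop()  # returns -11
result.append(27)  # [18, 10, 7, -1, 27]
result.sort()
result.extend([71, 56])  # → [-1, 7, 10, 18, 27, 71, 56]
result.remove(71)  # [-1, 7, 10, 18, 27, 56]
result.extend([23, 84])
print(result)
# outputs [-1, 7, 10, 18, 27, 56, 23, 84]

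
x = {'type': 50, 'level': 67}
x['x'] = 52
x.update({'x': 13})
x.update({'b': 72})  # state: {'type': 50, 'level': 67, 'x': 13, 'b': 72}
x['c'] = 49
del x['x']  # {'type': 50, 'level': 67, 'b': 72, 'c': 49}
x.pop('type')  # 50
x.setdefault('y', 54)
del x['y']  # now {'level': 67, 'b': 72, 'c': 49}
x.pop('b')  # 72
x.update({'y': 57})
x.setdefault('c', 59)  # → 49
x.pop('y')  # 57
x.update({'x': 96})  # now {'level': 67, 'c': 49, 'x': 96}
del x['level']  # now {'c': 49, 'x': 96}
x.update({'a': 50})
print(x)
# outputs {'c': 49, 'x': 96, 'a': 50}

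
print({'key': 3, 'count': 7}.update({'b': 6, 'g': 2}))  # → None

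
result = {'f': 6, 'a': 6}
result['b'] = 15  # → {'f': 6, 'a': 6, 'b': 15}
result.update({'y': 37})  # {'f': 6, 'a': 6, 'b': 15, 'y': 37}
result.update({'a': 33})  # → {'f': 6, 'a': 33, 'b': 15, 'y': 37}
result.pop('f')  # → 6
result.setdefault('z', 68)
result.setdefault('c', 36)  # 36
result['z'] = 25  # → {'a': 33, 'b': 15, 'y': 37, 'z': 25, 'c': 36}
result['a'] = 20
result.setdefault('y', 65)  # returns 37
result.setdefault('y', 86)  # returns 37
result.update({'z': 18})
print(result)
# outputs {'a': 20, 'b': 15, 'y': 37, 'z': 18, 'c': 36}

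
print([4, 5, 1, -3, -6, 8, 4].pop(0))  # 4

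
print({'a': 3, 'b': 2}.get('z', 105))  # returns 105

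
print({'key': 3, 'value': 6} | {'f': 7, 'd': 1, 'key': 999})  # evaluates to {'key': 999, 'value': 6, 'f': 7, 'd': 1}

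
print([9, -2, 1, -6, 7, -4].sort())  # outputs None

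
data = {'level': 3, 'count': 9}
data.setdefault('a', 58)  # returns 58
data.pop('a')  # 58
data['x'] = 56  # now {'level': 3, 'count': 9, 'x': 56}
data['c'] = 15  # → {'level': 3, 'count': 9, 'x': 56, 'c': 15}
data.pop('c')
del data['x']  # {'level': 3, 'count': 9}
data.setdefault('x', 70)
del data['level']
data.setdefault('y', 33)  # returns 33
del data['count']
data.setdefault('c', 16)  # 16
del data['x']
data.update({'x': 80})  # {'y': 33, 'c': 16, 'x': 80}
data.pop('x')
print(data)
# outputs {'y': 33, 'c': 16}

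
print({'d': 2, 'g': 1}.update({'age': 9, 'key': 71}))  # None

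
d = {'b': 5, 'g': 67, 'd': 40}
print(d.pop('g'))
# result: 67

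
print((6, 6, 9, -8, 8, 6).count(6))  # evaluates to 3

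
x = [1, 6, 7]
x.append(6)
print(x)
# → [1, 6, 7, 6]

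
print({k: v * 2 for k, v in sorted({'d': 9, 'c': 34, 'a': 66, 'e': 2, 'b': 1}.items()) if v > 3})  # {'a': 132, 'c': 68, 'd': 18}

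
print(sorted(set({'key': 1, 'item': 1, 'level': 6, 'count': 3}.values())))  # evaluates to [1, 3, 6]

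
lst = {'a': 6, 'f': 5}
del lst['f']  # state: {'a': 6}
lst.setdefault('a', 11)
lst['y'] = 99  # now {'a': 6, 'y': 99}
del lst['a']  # {'y': 99}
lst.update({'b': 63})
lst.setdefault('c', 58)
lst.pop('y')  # 99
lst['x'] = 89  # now {'b': 63, 'c': 58, 'x': 89}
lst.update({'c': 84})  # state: {'b': 63, 'c': 84, 'x': 89}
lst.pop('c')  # 84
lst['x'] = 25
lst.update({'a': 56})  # {'b': 63, 'x': 25, 'a': 56}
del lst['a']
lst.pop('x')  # 25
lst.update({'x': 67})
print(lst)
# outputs {'b': 63, 'x': 67}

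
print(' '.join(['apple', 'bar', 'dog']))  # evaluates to apple bar dog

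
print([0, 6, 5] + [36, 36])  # [0, 6, 5, 36, 36]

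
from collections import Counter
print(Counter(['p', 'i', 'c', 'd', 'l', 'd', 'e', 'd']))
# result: Counter({'d': 3, 'p': 1, 'i': 1, 'c': 1, 'l': 1, 'e': 1})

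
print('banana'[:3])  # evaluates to ban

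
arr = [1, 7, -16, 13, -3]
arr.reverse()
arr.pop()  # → 1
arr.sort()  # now [-16, -3, 7, 13]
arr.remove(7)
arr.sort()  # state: [-16, -3, 13]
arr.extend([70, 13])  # [-16, -3, 13, 70, 13]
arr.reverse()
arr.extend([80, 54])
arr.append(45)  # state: [13, 70, 13, -3, -16, 80, 54, 45]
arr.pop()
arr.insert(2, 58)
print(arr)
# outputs [13, 70, 58, 13, -3, -16, 80, 54]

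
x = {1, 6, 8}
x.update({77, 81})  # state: {1, 6, 8, 77, 81}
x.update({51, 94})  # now {1, 6, 8, 51, 77, 81, 94}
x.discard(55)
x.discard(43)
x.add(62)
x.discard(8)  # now {1, 6, 51, 62, 77, 81, 94}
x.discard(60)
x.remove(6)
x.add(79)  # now {1, 51, 62, 77, 79, 81, 94}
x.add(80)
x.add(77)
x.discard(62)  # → {1, 51, 77, 79, 80, 81, 94}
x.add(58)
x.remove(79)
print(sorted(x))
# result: [1, 51, 58, 77, 80, 81, 94]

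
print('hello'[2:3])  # l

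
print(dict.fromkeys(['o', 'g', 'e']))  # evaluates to {'o': None, 'g': None, 'e': None}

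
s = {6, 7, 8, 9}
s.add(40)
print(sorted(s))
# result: [6, 7, 8, 9, 40]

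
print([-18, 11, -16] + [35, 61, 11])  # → [-18, 11, -16, 35, 61, 11]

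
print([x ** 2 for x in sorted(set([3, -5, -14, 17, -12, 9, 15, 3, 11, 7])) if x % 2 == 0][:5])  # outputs [196, 144]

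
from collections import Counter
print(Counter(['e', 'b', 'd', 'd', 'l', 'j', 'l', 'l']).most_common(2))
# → [('l', 3), ('d', 2)]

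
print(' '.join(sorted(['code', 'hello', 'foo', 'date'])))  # code date foo hello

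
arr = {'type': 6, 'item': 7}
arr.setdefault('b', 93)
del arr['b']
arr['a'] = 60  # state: {'type': 6, 'item': 7, 'a': 60}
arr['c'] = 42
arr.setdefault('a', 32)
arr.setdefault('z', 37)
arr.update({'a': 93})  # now {'type': 6, 'item': 7, 'a': 93, 'c': 42, 'z': 37}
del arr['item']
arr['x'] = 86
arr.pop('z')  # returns 37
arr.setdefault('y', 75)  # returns 75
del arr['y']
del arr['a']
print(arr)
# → {'type': 6, 'c': 42, 'x': 86}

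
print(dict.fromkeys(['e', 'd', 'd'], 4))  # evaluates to {'e': 4, 'd': 4}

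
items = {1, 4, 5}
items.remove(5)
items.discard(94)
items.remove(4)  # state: {1}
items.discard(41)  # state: {1}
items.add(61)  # {1, 61}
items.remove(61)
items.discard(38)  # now {1}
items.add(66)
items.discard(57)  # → {1, 66}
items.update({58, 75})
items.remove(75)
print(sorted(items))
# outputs [1, 58, 66]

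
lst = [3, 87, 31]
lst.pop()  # 31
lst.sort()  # [3, 87]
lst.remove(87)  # [3]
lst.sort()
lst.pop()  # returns 3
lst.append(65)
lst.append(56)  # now [65, 56]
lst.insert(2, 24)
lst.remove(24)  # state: [65, 56]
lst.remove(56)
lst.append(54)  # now [65, 54]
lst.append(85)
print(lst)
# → [65, 54, 85]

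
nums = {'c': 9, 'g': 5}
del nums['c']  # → {'g': 5}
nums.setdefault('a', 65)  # 65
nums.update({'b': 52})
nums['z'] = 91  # {'g': 5, 'a': 65, 'b': 52, 'z': 91}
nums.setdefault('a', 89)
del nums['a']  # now {'g': 5, 'b': 52, 'z': 91}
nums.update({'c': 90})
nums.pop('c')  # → 90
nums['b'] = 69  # {'g': 5, 'b': 69, 'z': 91}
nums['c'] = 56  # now {'g': 5, 'b': 69, 'z': 91, 'c': 56}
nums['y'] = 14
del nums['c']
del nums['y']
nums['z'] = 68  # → {'g': 5, 'b': 69, 'z': 68}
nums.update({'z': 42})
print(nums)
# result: {'g': 5, 'b': 69, 'z': 42}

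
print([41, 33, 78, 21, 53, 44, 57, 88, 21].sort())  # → None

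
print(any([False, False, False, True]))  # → True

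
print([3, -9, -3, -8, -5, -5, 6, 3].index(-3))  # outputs 2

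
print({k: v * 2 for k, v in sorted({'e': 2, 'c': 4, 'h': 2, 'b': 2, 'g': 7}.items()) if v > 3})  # {'c': 8, 'g': 14}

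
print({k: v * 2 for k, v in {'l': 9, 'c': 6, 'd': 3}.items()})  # {'l': 18, 'c': 12, 'd': 6}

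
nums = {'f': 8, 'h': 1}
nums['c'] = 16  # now {'f': 8, 'h': 1, 'c': 16}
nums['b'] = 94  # {'f': 8, 'h': 1, 'c': 16, 'b': 94}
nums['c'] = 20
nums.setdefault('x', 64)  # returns 64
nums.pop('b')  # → 94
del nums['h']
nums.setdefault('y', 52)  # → 52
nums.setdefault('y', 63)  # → 52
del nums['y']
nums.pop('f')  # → 8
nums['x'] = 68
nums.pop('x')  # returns 68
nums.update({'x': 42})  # {'c': 20, 'x': 42}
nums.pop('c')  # 20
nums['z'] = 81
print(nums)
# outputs {'x': 42, 'z': 81}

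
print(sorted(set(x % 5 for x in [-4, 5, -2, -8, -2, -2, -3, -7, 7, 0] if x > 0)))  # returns [0, 2]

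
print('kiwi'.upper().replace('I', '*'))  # K*W*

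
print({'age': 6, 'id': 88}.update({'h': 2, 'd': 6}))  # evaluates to None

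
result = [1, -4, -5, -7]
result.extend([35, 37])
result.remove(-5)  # [1, -4, -7, 35, 37]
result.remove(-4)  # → [1, -7, 35, 37]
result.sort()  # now [-7, 1, 35, 37]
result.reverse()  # [37, 35, 1, -7]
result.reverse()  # [-7, 1, 35, 37]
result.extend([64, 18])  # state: [-7, 1, 35, 37, 64, 18]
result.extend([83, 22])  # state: [-7, 1, 35, 37, 64, 18, 83, 22]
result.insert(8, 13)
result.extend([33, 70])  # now [-7, 1, 35, 37, 64, 18, 83, 22, 13, 33, 70]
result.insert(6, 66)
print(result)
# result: [-7, 1, 35, 37, 64, 18, 66, 83, 22, 13, 33, 70]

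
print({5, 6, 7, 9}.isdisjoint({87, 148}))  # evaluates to True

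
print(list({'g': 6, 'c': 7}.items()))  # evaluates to [('g', 6), ('c', 7)]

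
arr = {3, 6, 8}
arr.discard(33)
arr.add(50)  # {3, 6, 8, 50}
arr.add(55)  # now {3, 6, 8, 50, 55}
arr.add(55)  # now {3, 6, 8, 50, 55}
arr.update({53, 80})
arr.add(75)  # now {3, 6, 8, 50, 53, 55, 75, 80}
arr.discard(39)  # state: {3, 6, 8, 50, 53, 55, 75, 80}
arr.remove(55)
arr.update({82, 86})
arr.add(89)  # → {3, 6, 8, 50, 53, 75, 80, 82, 86, 89}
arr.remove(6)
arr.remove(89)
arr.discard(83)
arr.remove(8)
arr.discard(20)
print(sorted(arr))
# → [3, 50, 53, 75, 80, 82, 86]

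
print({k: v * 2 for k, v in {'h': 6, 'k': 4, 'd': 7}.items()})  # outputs {'h': 12, 'k': 8, 'd': 14}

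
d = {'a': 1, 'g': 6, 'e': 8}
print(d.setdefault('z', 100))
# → 100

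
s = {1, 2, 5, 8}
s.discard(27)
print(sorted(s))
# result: [1, 2, 5, 8]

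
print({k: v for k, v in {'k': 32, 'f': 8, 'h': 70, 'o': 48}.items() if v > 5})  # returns {'k': 32, 'f': 8, 'h': 70, 'o': 48}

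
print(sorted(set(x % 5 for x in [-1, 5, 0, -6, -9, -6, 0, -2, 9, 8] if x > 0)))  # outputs [0, 3, 4]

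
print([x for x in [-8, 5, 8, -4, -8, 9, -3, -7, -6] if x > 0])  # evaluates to [5, 8, 9]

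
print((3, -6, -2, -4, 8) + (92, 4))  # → (3, -6, -2, -4, 8, 92, 4)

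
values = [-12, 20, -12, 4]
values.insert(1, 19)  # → [-12, 19, 20, -12, 4]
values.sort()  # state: [-12, -12, 4, 19, 20]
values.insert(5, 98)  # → [-12, -12, 4, 19, 20, 98]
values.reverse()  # [98, 20, 19, 4, -12, -12]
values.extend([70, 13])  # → [98, 20, 19, 4, -12, -12, 70, 13]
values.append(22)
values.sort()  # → [-12, -12, 4, 13, 19, 20, 22, 70, 98]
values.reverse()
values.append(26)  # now [98, 70, 22, 20, 19, 13, 4, -12, -12, 26]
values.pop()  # 26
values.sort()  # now [-12, -12, 4, 13, 19, 20, 22, 70, 98]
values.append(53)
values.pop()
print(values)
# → [-12, -12, 4, 13, 19, 20, 22, 70, 98]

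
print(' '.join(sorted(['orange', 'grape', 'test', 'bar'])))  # bar grape orange test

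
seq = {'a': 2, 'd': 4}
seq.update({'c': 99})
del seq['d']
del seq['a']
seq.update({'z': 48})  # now {'c': 99, 'z': 48}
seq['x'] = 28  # {'c': 99, 'z': 48, 'x': 28}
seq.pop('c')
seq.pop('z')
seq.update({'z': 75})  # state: {'x': 28, 'z': 75}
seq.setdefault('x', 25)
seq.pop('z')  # 75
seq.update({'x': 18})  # {'x': 18}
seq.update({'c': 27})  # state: {'x': 18, 'c': 27}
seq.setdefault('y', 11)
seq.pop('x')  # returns 18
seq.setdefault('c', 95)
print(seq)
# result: {'c': 27, 'y': 11}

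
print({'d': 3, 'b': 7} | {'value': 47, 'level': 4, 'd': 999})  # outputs {'d': 999, 'b': 7, 'value': 47, 'level': 4}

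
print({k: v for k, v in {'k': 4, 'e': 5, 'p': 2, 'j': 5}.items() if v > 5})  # {}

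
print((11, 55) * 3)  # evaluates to (11, 55, 11, 55, 11, 55)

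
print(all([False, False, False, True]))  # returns False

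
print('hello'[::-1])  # olleh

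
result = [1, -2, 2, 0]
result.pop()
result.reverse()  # [2, -2, 1]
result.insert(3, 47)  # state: [2, -2, 1, 47]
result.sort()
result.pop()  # 47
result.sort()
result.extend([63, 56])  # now [-2, 1, 2, 63, 56]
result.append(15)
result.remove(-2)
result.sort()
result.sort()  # [1, 2, 15, 56, 63]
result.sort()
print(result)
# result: [1, 2, 15, 56, 63]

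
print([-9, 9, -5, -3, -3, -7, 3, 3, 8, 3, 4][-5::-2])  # [3, -3, -5, -9]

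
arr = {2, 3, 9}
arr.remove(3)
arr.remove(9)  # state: {2}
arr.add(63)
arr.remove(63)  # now {2}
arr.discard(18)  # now {2}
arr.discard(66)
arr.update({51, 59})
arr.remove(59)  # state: {2, 51}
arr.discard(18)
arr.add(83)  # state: {2, 51, 83}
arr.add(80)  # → {2, 51, 80, 83}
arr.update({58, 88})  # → {2, 51, 58, 80, 83, 88}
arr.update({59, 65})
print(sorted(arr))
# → [2, 51, 58, 59, 65, 80, 83, 88]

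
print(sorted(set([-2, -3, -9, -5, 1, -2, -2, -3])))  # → [-9, -5, -3, -2, 1]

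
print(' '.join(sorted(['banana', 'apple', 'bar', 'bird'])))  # apple banana bar bird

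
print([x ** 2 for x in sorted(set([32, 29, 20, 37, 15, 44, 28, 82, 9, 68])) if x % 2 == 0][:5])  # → [400, 784, 1024, 1936, 4624]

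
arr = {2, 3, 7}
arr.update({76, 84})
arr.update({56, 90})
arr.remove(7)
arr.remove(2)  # {3, 56, 76, 84, 90}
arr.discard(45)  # {3, 56, 76, 84, 90}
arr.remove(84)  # {3, 56, 76, 90}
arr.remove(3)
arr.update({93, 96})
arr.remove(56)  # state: {76, 90, 93, 96}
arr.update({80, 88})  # {76, 80, 88, 90, 93, 96}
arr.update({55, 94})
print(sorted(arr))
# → [55, 76, 80, 88, 90, 93, 94, 96]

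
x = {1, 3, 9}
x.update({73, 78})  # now {1, 3, 9, 73, 78}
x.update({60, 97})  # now {1, 3, 9, 60, 73, 78, 97}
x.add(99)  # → {1, 3, 9, 60, 73, 78, 97, 99}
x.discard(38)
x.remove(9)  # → {1, 3, 60, 73, 78, 97, 99}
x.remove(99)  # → {1, 3, 60, 73, 78, 97}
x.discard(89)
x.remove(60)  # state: {1, 3, 73, 78, 97}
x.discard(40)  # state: {1, 3, 73, 78, 97}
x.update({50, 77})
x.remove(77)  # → {1, 3, 50, 73, 78, 97}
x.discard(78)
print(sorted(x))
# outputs [1, 3, 50, 73, 97]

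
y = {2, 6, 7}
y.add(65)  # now {2, 6, 7, 65}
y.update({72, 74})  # {2, 6, 7, 65, 72, 74}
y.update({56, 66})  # {2, 6, 7, 56, 65, 66, 72, 74}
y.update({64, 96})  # {2, 6, 7, 56, 64, 65, 66, 72, 74, 96}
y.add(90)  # {2, 6, 7, 56, 64, 65, 66, 72, 74, 90, 96}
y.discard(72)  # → {2, 6, 7, 56, 64, 65, 66, 74, 90, 96}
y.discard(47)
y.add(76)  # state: {2, 6, 7, 56, 64, 65, 66, 74, 76, 90, 96}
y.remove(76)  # {2, 6, 7, 56, 64, 65, 66, 74, 90, 96}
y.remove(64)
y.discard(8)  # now {2, 6, 7, 56, 65, 66, 74, 90, 96}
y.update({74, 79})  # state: {2, 6, 7, 56, 65, 66, 74, 79, 90, 96}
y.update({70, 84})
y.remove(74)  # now {2, 6, 7, 56, 65, 66, 70, 79, 84, 90, 96}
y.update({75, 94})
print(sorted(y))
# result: [2, 6, 7, 56, 65, 66, 70, 75, 79, 84, 90, 94, 96]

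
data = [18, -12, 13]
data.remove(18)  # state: [-12, 13]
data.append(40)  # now [-12, 13, 40]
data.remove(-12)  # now [13, 40]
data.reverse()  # [40, 13]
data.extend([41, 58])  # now [40, 13, 41, 58]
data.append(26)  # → [40, 13, 41, 58, 26]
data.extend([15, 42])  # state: [40, 13, 41, 58, 26, 15, 42]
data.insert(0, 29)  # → [29, 40, 13, 41, 58, 26, 15, 42]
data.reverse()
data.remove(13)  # [42, 15, 26, 58, 41, 40, 29]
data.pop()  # 29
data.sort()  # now [15, 26, 40, 41, 42, 58]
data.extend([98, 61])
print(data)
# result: [15, 26, 40, 41, 42, 58, 98, 61]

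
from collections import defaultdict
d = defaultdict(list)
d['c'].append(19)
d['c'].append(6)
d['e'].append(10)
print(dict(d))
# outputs {'c': [19, 6], 'e': [10]}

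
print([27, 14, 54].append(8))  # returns None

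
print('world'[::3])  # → wl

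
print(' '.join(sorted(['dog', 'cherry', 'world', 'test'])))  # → cherry dog test world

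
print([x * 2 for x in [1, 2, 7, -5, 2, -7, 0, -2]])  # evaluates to [2, 4, 14, -10, 4, -14, 0, -4]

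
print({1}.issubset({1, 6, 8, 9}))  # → True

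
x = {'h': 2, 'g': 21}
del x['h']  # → {'g': 21}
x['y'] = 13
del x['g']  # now {'y': 13}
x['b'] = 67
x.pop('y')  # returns 13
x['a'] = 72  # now {'b': 67, 'a': 72}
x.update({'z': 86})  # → {'b': 67, 'a': 72, 'z': 86}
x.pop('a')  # 72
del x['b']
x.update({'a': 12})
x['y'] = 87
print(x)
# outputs {'z': 86, 'a': 12, 'y': 87}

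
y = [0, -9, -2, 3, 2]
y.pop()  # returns 2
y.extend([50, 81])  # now [0, -9, -2, 3, 50, 81]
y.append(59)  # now [0, -9, -2, 3, 50, 81, 59]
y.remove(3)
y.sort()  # [-9, -2, 0, 50, 59, 81]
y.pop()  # 81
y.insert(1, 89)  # [-9, 89, -2, 0, 50, 59]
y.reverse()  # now [59, 50, 0, -2, 89, -9]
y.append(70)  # [59, 50, 0, -2, 89, -9, 70]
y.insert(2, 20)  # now [59, 50, 20, 0, -2, 89, -9, 70]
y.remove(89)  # [59, 50, 20, 0, -2, -9, 70]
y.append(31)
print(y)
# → [59, 50, 20, 0, -2, -9, 70, 31]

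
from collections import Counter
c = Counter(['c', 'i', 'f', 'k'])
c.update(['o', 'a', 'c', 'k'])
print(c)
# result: Counter({'c': 2, 'k': 2, 'i': 1, 'f': 1, 'o': 1, 'a': 1})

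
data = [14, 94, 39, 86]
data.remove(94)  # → [14, 39, 86]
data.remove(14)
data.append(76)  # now [39, 86, 76]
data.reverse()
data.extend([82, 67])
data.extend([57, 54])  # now [76, 86, 39, 82, 67, 57, 54]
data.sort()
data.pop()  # 86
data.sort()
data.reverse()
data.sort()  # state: [39, 54, 57, 67, 76, 82]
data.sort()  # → [39, 54, 57, 67, 76, 82]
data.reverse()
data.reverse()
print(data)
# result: [39, 54, 57, 67, 76, 82]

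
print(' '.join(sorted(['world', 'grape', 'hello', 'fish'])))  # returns fish grape hello world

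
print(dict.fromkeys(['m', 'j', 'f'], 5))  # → {'m': 5, 'j': 5, 'f': 5}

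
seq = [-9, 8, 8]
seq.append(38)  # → [-9, 8, 8, 38]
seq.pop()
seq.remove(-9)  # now [8, 8]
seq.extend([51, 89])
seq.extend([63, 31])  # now [8, 8, 51, 89, 63, 31]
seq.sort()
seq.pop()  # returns 89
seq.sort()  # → [8, 8, 31, 51, 63]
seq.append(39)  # [8, 8, 31, 51, 63, 39]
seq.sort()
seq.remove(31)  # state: [8, 8, 39, 51, 63]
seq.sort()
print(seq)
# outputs [8, 8, 39, 51, 63]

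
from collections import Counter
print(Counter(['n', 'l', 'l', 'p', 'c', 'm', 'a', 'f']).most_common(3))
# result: [('l', 2), ('n', 1), ('p', 1)]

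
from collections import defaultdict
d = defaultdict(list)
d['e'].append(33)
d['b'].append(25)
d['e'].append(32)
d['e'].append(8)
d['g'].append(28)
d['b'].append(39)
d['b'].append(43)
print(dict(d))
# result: {'e': [33, 32, 8], 'b': [25, 39, 43], 'g': [28]}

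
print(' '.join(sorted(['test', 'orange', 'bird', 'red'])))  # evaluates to bird orange red test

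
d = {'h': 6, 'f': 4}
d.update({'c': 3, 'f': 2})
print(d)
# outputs {'h': 6, 'f': 2, 'c': 3}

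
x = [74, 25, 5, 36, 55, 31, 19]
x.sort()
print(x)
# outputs [5, 19, 25, 31, 36, 55, 74]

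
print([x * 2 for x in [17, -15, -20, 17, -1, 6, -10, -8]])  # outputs [34, -30, -40, 34, -2, 12, -20, -16]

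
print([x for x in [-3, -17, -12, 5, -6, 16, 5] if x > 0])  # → [5, 16, 5]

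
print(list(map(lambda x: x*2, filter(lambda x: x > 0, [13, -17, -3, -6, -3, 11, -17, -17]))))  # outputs [26, 22]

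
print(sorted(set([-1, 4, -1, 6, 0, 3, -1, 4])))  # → [-1, 0, 3, 4, 6]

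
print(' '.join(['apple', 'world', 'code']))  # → apple world code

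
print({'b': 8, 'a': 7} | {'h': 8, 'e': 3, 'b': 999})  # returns {'b': 999, 'a': 7, 'h': 8, 'e': 3}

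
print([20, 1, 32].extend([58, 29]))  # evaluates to None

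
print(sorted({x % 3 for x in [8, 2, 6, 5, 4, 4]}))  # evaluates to [0, 1, 2]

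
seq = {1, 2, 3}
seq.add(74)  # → {1, 2, 3, 74}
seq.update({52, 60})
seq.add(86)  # {1, 2, 3, 52, 60, 74, 86}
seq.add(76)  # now {1, 2, 3, 52, 60, 74, 76, 86}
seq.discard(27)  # {1, 2, 3, 52, 60, 74, 76, 86}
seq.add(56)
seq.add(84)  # {1, 2, 3, 52, 56, 60, 74, 76, 84, 86}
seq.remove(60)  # {1, 2, 3, 52, 56, 74, 76, 84, 86}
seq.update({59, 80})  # {1, 2, 3, 52, 56, 59, 74, 76, 80, 84, 86}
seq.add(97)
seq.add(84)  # {1, 2, 3, 52, 56, 59, 74, 76, 80, 84, 86, 97}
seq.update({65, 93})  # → {1, 2, 3, 52, 56, 59, 65, 74, 76, 80, 84, 86, 93, 97}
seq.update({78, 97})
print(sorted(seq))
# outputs [1, 2, 3, 52, 56, 59, 65, 74, 76, 78, 80, 84, 86, 93, 97]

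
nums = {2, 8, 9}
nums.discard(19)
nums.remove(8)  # {2, 9}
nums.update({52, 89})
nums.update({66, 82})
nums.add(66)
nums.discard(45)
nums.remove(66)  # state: {2, 9, 52, 82, 89}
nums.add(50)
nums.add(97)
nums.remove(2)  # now {9, 50, 52, 82, 89, 97}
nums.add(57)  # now {9, 50, 52, 57, 82, 89, 97}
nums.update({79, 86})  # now {9, 50, 52, 57, 79, 82, 86, 89, 97}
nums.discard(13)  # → {9, 50, 52, 57, 79, 82, 86, 89, 97}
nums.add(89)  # {9, 50, 52, 57, 79, 82, 86, 89, 97}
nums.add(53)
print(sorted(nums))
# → [9, 50, 52, 53, 57, 79, 82, 86, 89, 97]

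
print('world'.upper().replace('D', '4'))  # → WORL4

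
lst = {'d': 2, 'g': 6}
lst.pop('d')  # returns 2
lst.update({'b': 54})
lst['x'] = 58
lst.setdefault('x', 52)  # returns 58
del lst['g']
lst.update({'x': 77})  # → {'b': 54, 'x': 77}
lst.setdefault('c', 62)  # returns 62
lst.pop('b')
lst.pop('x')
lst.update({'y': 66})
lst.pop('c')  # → 62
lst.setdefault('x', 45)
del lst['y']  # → {'x': 45}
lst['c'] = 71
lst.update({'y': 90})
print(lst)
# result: {'x': 45, 'c': 71, 'y': 90}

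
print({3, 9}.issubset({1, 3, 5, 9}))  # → True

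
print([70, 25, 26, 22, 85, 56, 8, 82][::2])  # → [70, 26, 85, 8]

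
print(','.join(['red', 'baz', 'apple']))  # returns red,baz,apple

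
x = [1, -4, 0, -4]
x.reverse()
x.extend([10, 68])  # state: [-4, 0, -4, 1, 10, 68]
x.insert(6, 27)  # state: [-4, 0, -4, 1, 10, 68, 27]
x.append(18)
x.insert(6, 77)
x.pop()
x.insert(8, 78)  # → [-4, 0, -4, 1, 10, 68, 77, 27, 78]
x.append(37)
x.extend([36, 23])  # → [-4, 0, -4, 1, 10, 68, 77, 27, 78, 37, 36, 23]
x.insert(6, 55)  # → [-4, 0, -4, 1, 10, 68, 55, 77, 27, 78, 37, 36, 23]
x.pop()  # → 23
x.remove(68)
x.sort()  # [-4, -4, 0, 1, 10, 27, 36, 37, 55, 77, 78]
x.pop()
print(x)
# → [-4, -4, 0, 1, 10, 27, 36, 37, 55, 77]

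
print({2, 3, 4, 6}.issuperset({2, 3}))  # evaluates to True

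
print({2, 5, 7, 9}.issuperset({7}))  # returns True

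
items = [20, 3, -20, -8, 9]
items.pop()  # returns 9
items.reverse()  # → [-8, -20, 3, 20]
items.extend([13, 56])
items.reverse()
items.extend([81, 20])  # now [56, 13, 20, 3, -20, -8, 81, 20]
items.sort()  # [-20, -8, 3, 13, 20, 20, 56, 81]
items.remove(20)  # [-20, -8, 3, 13, 20, 56, 81]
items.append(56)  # [-20, -8, 3, 13, 20, 56, 81, 56]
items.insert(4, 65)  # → [-20, -8, 3, 13, 65, 20, 56, 81, 56]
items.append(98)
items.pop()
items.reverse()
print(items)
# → [56, 81, 56, 20, 65, 13, 3, -8, -20]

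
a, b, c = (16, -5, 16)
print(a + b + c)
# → 27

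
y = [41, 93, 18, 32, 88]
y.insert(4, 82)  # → [41, 93, 18, 32, 82, 88]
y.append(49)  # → [41, 93, 18, 32, 82, 88, 49]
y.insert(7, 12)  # [41, 93, 18, 32, 82, 88, 49, 12]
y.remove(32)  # [41, 93, 18, 82, 88, 49, 12]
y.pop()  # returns 12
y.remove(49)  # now [41, 93, 18, 82, 88]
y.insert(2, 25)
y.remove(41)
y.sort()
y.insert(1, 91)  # [18, 91, 25, 82, 88, 93]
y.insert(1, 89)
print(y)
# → [18, 89, 91, 25, 82, 88, 93]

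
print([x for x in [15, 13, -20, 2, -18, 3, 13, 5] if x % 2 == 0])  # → [-20, 2, -18]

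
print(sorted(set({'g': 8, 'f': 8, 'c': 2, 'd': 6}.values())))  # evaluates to [2, 6, 8]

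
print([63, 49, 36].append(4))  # None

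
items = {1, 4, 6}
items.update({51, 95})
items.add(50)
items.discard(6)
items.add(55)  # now {1, 4, 50, 51, 55, 95}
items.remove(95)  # {1, 4, 50, 51, 55}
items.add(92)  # {1, 4, 50, 51, 55, 92}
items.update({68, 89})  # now {1, 4, 50, 51, 55, 68, 89, 92}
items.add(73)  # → {1, 4, 50, 51, 55, 68, 73, 89, 92}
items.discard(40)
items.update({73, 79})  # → {1, 4, 50, 51, 55, 68, 73, 79, 89, 92}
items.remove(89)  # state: {1, 4, 50, 51, 55, 68, 73, 79, 92}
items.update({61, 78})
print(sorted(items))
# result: [1, 4, 50, 51, 55, 61, 68, 73, 78, 79, 92]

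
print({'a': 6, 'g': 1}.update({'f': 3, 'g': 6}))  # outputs None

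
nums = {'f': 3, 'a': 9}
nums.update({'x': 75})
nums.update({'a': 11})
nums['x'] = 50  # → {'f': 3, 'a': 11, 'x': 50}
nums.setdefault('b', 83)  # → 83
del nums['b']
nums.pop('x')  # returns 50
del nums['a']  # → {'f': 3}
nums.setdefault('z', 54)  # 54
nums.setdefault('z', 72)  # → 54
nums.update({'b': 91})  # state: {'f': 3, 'z': 54, 'b': 91}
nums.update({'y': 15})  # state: {'f': 3, 'z': 54, 'b': 91, 'y': 15}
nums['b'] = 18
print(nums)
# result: {'f': 3, 'z': 54, 'b': 18, 'y': 15}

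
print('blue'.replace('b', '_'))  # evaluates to _lue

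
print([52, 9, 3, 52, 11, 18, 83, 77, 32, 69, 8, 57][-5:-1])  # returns [77, 32, 69, 8]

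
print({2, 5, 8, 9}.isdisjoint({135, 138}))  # True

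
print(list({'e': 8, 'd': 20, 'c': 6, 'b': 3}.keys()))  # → ['e', 'd', 'c', 'b']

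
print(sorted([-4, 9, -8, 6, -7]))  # [-8, -7, -4, 6, 9]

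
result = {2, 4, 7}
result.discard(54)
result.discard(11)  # {2, 4, 7}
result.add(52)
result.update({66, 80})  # {2, 4, 7, 52, 66, 80}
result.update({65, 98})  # {2, 4, 7, 52, 65, 66, 80, 98}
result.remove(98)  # {2, 4, 7, 52, 65, 66, 80}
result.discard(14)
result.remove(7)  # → {2, 4, 52, 65, 66, 80}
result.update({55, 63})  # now {2, 4, 52, 55, 63, 65, 66, 80}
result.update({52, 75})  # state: {2, 4, 52, 55, 63, 65, 66, 75, 80}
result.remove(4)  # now {2, 52, 55, 63, 65, 66, 75, 80}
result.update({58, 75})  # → {2, 52, 55, 58, 63, 65, 66, 75, 80}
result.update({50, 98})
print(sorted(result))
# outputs [2, 50, 52, 55, 58, 63, 65, 66, 75, 80, 98]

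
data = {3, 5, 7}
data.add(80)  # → {3, 5, 7, 80}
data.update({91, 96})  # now {3, 5, 7, 80, 91, 96}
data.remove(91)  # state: {3, 5, 7, 80, 96}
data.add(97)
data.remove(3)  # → {5, 7, 80, 96, 97}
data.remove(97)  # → {5, 7, 80, 96}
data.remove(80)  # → {5, 7, 96}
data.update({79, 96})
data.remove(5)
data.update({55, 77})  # {7, 55, 77, 79, 96}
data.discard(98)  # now {7, 55, 77, 79, 96}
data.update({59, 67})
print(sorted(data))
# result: [7, 55, 59, 67, 77, 79, 96]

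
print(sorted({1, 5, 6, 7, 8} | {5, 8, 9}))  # [1, 5, 6, 7, 8, 9]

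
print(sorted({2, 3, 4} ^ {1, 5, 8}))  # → [1, 2, 3, 4, 5, 8]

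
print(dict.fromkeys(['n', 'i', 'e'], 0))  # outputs {'n': 0, 'i': 0, 'e': 0}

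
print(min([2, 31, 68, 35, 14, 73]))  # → 2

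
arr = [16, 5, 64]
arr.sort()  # [5, 16, 64]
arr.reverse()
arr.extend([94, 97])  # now [64, 16, 5, 94, 97]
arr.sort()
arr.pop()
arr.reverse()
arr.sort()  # [5, 16, 64, 94]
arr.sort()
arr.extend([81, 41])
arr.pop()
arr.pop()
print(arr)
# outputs [5, 16, 64, 94]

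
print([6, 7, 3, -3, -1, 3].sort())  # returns None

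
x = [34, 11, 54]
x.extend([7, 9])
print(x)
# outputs [34, 11, 54, 7, 9]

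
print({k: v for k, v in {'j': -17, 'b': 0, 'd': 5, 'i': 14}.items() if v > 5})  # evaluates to {'i': 14}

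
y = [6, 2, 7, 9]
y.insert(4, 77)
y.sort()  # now [2, 6, 7, 9, 77]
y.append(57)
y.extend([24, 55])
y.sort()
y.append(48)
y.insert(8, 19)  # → [2, 6, 7, 9, 24, 55, 57, 77, 19, 48]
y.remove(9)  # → [2, 6, 7, 24, 55, 57, 77, 19, 48]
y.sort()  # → [2, 6, 7, 19, 24, 48, 55, 57, 77]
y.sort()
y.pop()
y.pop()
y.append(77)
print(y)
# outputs [2, 6, 7, 19, 24, 48, 55, 77]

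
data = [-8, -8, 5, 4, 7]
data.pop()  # 7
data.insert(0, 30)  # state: [30, -8, -8, 5, 4]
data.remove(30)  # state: [-8, -8, 5, 4]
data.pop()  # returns 4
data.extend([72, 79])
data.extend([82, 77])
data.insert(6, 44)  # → [-8, -8, 5, 72, 79, 82, 44, 77]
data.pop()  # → 77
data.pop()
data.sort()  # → [-8, -8, 5, 72, 79, 82]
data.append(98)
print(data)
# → [-8, -8, 5, 72, 79, 82, 98]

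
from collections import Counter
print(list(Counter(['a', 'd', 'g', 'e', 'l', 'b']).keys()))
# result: ['a', 'd', 'g', 'e', 'l', 'b']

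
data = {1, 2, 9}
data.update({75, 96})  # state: {1, 2, 9, 75, 96}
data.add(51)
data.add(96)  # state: {1, 2, 9, 51, 75, 96}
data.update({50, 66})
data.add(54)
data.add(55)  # {1, 2, 9, 50, 51, 54, 55, 66, 75, 96}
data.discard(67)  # {1, 2, 9, 50, 51, 54, 55, 66, 75, 96}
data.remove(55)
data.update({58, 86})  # {1, 2, 9, 50, 51, 54, 58, 66, 75, 86, 96}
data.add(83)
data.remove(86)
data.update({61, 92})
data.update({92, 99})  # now {1, 2, 9, 50, 51, 54, 58, 61, 66, 75, 83, 92, 96, 99}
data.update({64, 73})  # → {1, 2, 9, 50, 51, 54, 58, 61, 64, 66, 73, 75, 83, 92, 96, 99}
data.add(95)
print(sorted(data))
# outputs [1, 2, 9, 50, 51, 54, 58, 61, 64, 66, 73, 75, 83, 92, 95, 96, 99]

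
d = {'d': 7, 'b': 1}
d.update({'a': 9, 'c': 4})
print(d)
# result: {'d': 7, 'b': 1, 'a': 9, 'c': 4}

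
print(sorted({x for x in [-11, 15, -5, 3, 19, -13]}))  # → [-13, -11, -5, 3, 15, 19]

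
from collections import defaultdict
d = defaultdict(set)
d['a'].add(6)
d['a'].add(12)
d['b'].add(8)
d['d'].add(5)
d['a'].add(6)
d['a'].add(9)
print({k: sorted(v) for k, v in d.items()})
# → {'a': [6, 9, 12], 'b': [8], 'd': [5]}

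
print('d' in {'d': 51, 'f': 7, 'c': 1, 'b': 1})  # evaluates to True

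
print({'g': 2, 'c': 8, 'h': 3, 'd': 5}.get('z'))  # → None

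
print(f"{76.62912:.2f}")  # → 76.63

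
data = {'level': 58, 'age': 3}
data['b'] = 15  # {'level': 58, 'age': 3, 'b': 15}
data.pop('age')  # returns 3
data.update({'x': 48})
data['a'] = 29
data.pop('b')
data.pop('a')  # 29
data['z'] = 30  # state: {'level': 58, 'x': 48, 'z': 30}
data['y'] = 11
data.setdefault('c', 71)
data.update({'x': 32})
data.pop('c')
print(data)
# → {'level': 58, 'x': 32, 'z': 30, 'y': 11}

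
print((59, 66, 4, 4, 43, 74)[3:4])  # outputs (4,)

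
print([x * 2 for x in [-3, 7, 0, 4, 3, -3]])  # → [-6, 14, 0, 8, 6, -6]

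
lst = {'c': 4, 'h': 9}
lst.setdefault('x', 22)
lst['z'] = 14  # {'c': 4, 'h': 9, 'x': 22, 'z': 14}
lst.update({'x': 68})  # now {'c': 4, 'h': 9, 'x': 68, 'z': 14}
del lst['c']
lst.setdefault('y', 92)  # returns 92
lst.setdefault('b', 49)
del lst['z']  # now {'h': 9, 'x': 68, 'y': 92, 'b': 49}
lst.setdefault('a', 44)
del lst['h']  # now {'x': 68, 'y': 92, 'b': 49, 'a': 44}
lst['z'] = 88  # {'x': 68, 'y': 92, 'b': 49, 'a': 44, 'z': 88}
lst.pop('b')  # 49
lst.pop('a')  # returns 44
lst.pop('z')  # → 88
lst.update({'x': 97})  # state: {'x': 97, 'y': 92}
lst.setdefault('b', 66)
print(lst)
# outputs {'x': 97, 'y': 92, 'b': 66}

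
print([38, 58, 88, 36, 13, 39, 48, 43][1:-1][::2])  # [58, 36, 39]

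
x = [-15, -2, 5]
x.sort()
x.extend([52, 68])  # [-15, -2, 5, 52, 68]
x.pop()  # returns 68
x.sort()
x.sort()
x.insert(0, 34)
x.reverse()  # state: [52, 5, -2, -15, 34]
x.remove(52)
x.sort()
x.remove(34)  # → [-15, -2, 5]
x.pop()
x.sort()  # [-15, -2]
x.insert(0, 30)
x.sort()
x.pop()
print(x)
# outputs [-15, -2]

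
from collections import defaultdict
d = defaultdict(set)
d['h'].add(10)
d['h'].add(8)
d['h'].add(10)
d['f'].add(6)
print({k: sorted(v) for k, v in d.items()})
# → {'h': [8, 10], 'f': [6]}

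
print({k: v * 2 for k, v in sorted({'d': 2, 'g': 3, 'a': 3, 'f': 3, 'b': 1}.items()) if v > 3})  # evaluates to {}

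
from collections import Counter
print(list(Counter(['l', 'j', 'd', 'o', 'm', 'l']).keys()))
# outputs ['l', 'j', 'd', 'o', 'm']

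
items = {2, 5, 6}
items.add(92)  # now {2, 5, 6, 92}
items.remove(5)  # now {2, 6, 92}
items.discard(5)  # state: {2, 6, 92}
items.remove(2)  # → {6, 92}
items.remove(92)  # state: {6}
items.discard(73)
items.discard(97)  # {6}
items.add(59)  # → {6, 59}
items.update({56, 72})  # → {6, 56, 59, 72}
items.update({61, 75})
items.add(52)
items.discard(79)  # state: {6, 52, 56, 59, 61, 72, 75}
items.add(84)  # {6, 52, 56, 59, 61, 72, 75, 84}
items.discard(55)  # {6, 52, 56, 59, 61, 72, 75, 84}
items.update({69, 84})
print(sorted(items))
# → [6, 52, 56, 59, 61, 69, 72, 75, 84]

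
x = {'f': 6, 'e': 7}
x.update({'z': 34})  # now {'f': 6, 'e': 7, 'z': 34}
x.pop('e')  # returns 7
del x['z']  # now {'f': 6}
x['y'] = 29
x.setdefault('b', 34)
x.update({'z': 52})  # {'f': 6, 'y': 29, 'b': 34, 'z': 52}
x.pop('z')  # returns 52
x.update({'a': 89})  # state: {'f': 6, 'y': 29, 'b': 34, 'a': 89}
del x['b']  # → {'f': 6, 'y': 29, 'a': 89}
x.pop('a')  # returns 89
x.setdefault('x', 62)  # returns 62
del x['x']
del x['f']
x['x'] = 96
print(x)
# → {'y': 29, 'x': 96}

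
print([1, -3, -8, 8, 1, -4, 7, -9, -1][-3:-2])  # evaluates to [7]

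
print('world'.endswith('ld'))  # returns True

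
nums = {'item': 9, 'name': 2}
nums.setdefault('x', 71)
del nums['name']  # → {'item': 9, 'x': 71}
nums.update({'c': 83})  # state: {'item': 9, 'x': 71, 'c': 83}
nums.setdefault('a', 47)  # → 47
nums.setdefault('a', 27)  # 47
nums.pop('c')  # 83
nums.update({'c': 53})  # {'item': 9, 'x': 71, 'a': 47, 'c': 53}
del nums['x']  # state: {'item': 9, 'a': 47, 'c': 53}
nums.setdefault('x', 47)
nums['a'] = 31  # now {'item': 9, 'a': 31, 'c': 53, 'x': 47}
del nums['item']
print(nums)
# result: {'a': 31, 'c': 53, 'x': 47}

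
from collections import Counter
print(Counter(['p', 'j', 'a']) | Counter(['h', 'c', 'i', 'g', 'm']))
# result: Counter({'p': 1, 'j': 1, 'a': 1, 'h': 1, 'c': 1, 'i': 1, 'g': 1, 'm': 1})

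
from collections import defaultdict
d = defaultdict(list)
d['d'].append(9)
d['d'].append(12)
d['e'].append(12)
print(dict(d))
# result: {'d': [9, 12], 'e': [12]}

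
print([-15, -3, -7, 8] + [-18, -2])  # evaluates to [-15, -3, -7, 8, -18, -2]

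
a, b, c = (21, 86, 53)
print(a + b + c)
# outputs 160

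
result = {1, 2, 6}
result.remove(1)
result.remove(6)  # {2}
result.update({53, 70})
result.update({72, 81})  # {2, 53, 70, 72, 81}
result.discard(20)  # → {2, 53, 70, 72, 81}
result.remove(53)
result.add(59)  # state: {2, 59, 70, 72, 81}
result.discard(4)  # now {2, 59, 70, 72, 81}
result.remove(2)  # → {59, 70, 72, 81}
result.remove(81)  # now {59, 70, 72}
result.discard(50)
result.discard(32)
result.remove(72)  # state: {59, 70}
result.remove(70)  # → {59}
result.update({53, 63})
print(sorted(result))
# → [53, 59, 63]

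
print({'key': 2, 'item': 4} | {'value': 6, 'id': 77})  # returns {'key': 2, 'item': 4, 'value': 6, 'id': 77}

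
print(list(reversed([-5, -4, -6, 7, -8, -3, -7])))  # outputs [-7, -3, -8, 7, -6, -4, -5]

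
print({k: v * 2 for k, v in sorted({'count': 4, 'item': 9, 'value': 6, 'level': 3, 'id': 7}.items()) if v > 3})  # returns {'count': 8, 'id': 14, 'item': 18, 'value': 12}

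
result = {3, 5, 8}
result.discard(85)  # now {3, 5, 8}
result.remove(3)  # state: {5, 8}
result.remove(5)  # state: {8}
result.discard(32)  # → {8}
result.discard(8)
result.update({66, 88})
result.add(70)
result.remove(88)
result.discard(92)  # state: {66, 70}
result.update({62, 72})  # {62, 66, 70, 72}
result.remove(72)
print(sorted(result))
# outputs [62, 66, 70]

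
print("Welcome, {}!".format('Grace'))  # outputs Welcome, Grace!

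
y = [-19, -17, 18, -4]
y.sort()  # [-19, -17, -4, 18]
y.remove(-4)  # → [-19, -17, 18]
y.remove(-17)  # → [-19, 18]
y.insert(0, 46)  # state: [46, -19, 18]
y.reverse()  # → [18, -19, 46]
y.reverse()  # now [46, -19, 18]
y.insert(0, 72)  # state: [72, 46, -19, 18]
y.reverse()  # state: [18, -19, 46, 72]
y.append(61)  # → [18, -19, 46, 72, 61]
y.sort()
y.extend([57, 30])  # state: [-19, 18, 46, 61, 72, 57, 30]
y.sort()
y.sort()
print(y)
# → [-19, 18, 30, 46, 57, 61, 72]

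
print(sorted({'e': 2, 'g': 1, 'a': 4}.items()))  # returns [('a', 4), ('e', 2), ('g', 1)]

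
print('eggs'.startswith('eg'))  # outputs True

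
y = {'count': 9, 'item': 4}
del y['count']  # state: {'item': 4}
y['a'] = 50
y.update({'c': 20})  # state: {'item': 4, 'a': 50, 'c': 20}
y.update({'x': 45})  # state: {'item': 4, 'a': 50, 'c': 20, 'x': 45}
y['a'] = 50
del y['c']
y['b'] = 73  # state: {'item': 4, 'a': 50, 'x': 45, 'b': 73}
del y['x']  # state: {'item': 4, 'a': 50, 'b': 73}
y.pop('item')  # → 4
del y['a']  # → {'b': 73}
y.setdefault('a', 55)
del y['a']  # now {'b': 73}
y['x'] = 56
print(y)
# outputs {'b': 73, 'x': 56}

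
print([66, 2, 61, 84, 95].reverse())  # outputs None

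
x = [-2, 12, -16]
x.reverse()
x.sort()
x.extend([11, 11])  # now [-16, -2, 12, 11, 11]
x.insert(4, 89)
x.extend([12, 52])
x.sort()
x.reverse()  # [89, 52, 12, 12, 11, 11, -2, -16]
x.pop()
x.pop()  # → -2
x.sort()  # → [11, 11, 12, 12, 52, 89]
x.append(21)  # [11, 11, 12, 12, 52, 89, 21]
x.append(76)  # [11, 11, 12, 12, 52, 89, 21, 76]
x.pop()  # 76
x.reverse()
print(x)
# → [21, 89, 52, 12, 12, 11, 11]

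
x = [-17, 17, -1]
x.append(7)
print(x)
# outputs [-17, 17, -1, 7]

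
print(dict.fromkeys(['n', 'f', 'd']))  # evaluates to {'n': None, 'f': None, 'd': None}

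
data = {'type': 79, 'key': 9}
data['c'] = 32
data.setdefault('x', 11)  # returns 11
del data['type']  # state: {'key': 9, 'c': 32, 'x': 11}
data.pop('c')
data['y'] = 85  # {'key': 9, 'x': 11, 'y': 85}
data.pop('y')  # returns 85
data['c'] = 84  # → {'key': 9, 'x': 11, 'c': 84}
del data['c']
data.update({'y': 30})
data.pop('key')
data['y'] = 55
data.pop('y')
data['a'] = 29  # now {'x': 11, 'a': 29}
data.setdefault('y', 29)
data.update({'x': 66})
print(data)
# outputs {'x': 66, 'a': 29, 'y': 29}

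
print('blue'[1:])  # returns lue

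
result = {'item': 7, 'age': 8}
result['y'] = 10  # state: {'item': 7, 'age': 8, 'y': 10}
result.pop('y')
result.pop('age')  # 8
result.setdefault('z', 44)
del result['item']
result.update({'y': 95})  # {'z': 44, 'y': 95}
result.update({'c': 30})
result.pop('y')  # 95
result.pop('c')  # 30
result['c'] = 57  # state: {'z': 44, 'c': 57}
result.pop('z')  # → 44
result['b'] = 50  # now {'c': 57, 'b': 50}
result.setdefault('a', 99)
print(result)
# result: {'c': 57, 'b': 50, 'a': 99}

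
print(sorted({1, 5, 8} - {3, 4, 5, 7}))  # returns [1, 8]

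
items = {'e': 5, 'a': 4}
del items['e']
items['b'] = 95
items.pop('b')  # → 95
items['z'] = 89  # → {'a': 4, 'z': 89}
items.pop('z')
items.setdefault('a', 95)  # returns 4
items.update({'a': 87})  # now {'a': 87}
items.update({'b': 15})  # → {'a': 87, 'b': 15}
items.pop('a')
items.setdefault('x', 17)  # 17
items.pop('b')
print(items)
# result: {'x': 17}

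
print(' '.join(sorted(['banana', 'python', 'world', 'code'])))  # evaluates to banana code python world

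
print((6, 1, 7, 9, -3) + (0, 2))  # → (6, 1, 7, 9, -3, 0, 2)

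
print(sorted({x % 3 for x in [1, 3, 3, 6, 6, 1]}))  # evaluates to [0, 1]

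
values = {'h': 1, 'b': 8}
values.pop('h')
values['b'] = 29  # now {'b': 29}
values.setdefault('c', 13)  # 13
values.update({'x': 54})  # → {'b': 29, 'c': 13, 'x': 54}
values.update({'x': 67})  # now {'b': 29, 'c': 13, 'x': 67}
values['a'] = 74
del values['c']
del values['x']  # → {'b': 29, 'a': 74}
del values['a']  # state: {'b': 29}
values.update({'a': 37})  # {'b': 29, 'a': 37}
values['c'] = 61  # {'b': 29, 'a': 37, 'c': 61}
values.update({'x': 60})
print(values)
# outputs {'b': 29, 'a': 37, 'c': 61, 'x': 60}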